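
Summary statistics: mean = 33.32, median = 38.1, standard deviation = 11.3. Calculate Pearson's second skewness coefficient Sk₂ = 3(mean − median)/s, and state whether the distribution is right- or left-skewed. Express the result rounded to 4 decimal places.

Sk₂ = 3(33.32 − 38.1) / 11.3 = 3 × -4.7800 / 11.3
    = -14.3400 / 11.3 ≈ -1.2690
Sk₂ < 0 ⇒ mean < median ⇒ left-skewed (negative skew).

-1.2690, left-skewed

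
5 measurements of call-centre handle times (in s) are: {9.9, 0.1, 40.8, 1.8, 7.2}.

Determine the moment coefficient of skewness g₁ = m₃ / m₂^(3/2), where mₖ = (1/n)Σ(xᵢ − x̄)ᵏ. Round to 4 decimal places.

x̄ = (9.9 + 0.1 + 40.8 + 1.8 + 7.2) / 5 = 11.9600
deviations (xᵢ − x̄): -2.0600, -11.8600, 28.8400, -10.1600, -4.7600
Σ(xᵢ − x̄)² = 1102.5320 ⇒ m₂ = 1102.5320/5 = 220.50640
Σ(xᵢ − x̄)³ = 21153.9562 ⇒ m₃ = 21153.9562/5 = 4230.79123
m₂^(3/2) = 220.50640^(1.5) = 3274.40050
g₁ = m₃ / m₂^(3/2) = 4230.79123 / 3274.40050 ≈ 1.2921

1.2921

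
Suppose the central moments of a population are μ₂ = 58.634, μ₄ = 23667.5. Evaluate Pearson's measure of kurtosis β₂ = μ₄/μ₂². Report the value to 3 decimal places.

6.884

μ₂² = 58.634² = 3437.94596
μ₄/μ₂² = 23667.5 / 3437.94596 = 6.88420
β₂ ≈ 6.884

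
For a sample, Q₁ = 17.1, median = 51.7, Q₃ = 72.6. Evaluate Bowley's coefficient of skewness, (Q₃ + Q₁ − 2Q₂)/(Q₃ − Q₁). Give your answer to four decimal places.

-0.2468

numerator: Q₃ + Q₁ − 2Q₂ = 72.6 + 17.1 − 2×51.7 = -13.7000
denominator: Q₃ − Q₁ = 72.6 − 17.1 = 55.5000
Bowley skewness = -13.7000 / 55.5000 ≈ -0.2468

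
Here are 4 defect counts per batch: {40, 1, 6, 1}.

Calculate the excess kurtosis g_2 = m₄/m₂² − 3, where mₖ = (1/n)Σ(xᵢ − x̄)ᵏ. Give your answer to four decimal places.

-0.7116

x̄ = 12.0000
Σ(xᵢ − x̄)² = 1062.0000 ⇒ m₂ = 265.50000
Σ(xᵢ − x̄)⁴ = 645234.0000 ⇒ m₄ = 161308.50000
m₂² = 70490.25000
g_2 = m₄/m₂² − 3 = 2.28838 − 3 ≈ -0.7116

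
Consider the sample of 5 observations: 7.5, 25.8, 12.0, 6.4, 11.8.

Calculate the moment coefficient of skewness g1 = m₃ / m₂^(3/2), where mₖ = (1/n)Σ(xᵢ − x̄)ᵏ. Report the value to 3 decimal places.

1.119

x̄ = (7.5 + 25.8 + 12.0 + 6.4 + 11.8) / 5 = 12.7000
deviations (xᵢ − x̄): -5.2000, 13.1000, -0.7000, -6.3000, -0.9000
Σ(xᵢ − x̄)² = 239.6400 ⇒ m₂ = 239.6400/5 = 47.92800
Σ(xᵢ − x̄)³ = 1856.3640 ⇒ m₃ = 1856.3640/5 = 371.27280
m₂^(3/2) = 47.92800^(1.5) = 331.80579
g1 = m₃ / m₂^(3/2) = 371.27280 / 331.80579 ≈ 1.119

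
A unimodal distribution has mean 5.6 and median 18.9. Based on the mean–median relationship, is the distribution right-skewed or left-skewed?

mean − median = 5.6 − 18.9 = -13.3
mean < median ⇒ the longer tail is on the left ⇒ left-skewed (negatively skewed).

left-skewed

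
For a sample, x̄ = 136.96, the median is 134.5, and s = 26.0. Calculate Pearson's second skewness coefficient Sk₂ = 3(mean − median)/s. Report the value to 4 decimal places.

0.2838

Sk₂ = 3(136.96 − 134.5) / 26.0 = 3 × 2.4600 / 26.0
    = 7.3800 / 26.0 ≈ 0.2838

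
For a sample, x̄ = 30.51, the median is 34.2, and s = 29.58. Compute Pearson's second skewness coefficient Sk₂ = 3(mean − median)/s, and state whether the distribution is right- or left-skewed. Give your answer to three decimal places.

Sk₂ = 3(30.51 − 34.2) / 29.58 = 3 × -3.6900 / 29.58
    = -11.0700 / 29.58 ≈ -0.374
Sk₂ < 0 ⇒ mean < median ⇒ left-skewed (negative skew).

-0.374, left-skewed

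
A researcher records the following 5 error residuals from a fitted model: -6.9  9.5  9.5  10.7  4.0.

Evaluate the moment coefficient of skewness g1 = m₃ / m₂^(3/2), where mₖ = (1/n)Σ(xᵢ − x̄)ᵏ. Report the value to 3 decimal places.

-1.101

x̄ = (-6.9 + 9.5 + 9.5 + 10.7 + 4.0) / 5 = 5.3600
deviations (xᵢ − x̄): -12.2600, 4.1400, 4.1400, 5.3400, -1.3600
Σ(xᵢ − x̄)² = 214.9520 ⇒ m₂ = 214.9520/5 = 42.99040
Σ(xᵢ − x̄)³ = -1551.0974 ⇒ m₃ = -1551.0974/5 = -310.21949
m₂^(3/2) = 42.99040^(1.5) = 281.87543
g1 = m₃ / m₂^(3/2) = -310.21949 / 281.87543 ≈ -1.101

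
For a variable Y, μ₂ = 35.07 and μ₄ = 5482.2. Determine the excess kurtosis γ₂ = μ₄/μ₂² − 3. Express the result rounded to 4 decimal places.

1.4574

μ₂² = 35.07² = 1229.90490
μ₄/μ₂² = 5482.2 / 1229.90490 = 4.45742
γ₂ = 4.45742 − 3 ≈ 1.4574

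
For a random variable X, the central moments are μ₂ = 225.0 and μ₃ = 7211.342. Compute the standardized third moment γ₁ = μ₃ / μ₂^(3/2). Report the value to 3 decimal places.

2.137

σ = √μ₂ = √225.0 = 15.00000
σ³ = μ₂^(3/2) = 3375.00000
γ₁ = μ₃/σ³ = 7211.342 / 3375.00000 ≈ 2.137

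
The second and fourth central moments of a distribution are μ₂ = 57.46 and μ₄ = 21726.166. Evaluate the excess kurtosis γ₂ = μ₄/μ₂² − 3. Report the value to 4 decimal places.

3.5804

μ₂² = 57.46² = 3301.65160
μ₄/μ₂² = 21726.166 / 3301.65160 = 6.58039
γ₂ = 6.58039 − 3 ≈ 3.5804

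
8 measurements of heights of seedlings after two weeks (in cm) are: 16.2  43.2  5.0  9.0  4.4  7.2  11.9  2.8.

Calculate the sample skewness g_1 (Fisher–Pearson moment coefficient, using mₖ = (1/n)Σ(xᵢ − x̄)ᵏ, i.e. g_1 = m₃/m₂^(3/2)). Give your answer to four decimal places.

x̄ = (16.2 + 43.2 + 5.0 + 9.0 + 4.4 + 7.2 + 11.9 + 2.8) / 8 = 12.4625
deviations (xᵢ − x̄): 3.7375, 30.7375, -7.4625, -3.4625, -8.0625, -5.2625, -0.5625, -9.6625
Σ(xᵢ − x̄)² = 1212.8188 ⇒ m₂ = 1212.8188/8 = 151.60234
Σ(xᵢ − x̄)³ = 27063.5815 ⇒ m₃ = 27063.5815/8 = 3382.94769
m₂^(3/2) = 151.60234^(1.5) = 1866.63272
g_1 = m₃ / m₂^(3/2) = 3382.94769 / 1866.63272 ≈ 1.8123

1.8123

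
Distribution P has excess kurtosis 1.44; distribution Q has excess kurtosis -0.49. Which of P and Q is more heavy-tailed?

Higher excess kurtosis ⇒ heavier tails relative to the normal distribution.
1.44 vs -0.49: the larger is 1.44, so P has heavier tails. (P is leptokurtic — heavier-than-normal tails; the other is platykurtic.)

P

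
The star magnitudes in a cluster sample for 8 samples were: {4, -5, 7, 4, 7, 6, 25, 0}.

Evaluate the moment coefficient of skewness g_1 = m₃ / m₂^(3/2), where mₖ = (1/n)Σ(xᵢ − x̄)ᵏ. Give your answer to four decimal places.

1.2351

x̄ = (4 - 5 + 7 + 4 + 7 + 6 + 25 + 0) / 8 = 6.0000
deviations (xᵢ − x̄): -2.0000, -11.0000, 1.0000, -2.0000, 1.0000, 0.0000, 19.0000, -6.0000
Σ(xᵢ − x̄)² = 528.0000 ⇒ m₂ = 528.0000/8 = 66.00000
Σ(xᵢ − x̄)³ = 5298.0000 ⇒ m₃ = 5298.0000/8 = 662.25000
m₂^(3/2) = 66.00000^(1.5) = 536.18653
g_1 = m₃ / m₂^(3/2) = 662.25000 / 536.18653 ≈ 1.2351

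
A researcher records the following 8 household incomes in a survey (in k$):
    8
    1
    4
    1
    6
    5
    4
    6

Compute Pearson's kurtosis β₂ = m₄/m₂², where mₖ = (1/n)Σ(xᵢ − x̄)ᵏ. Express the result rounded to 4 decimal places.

2.0362

x̄ = 4.3750
Σ(xᵢ − x̄)² = 41.8750 ⇒ m₂ = 5.23438
Σ(xᵢ − x̄)⁴ = 446.3066 ⇒ m₄ = 55.78833
m₂² = 27.39868
β₂ = m₄/m₂² = 55.78833 / 27.39868 ≈ 2.0362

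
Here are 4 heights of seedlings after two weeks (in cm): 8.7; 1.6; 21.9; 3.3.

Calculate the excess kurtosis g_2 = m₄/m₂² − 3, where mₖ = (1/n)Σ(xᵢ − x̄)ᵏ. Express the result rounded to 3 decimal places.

x̄ = 8.8750
Σ(xᵢ − x̄)² = 253.6875 ⇒ m₂ = 63.42187
Σ(xᵢ − x̄)⁴ = 32548.4625 ⇒ m₄ = 8137.11563
m₂² = 4022.33423
g_2 = m₄/m₂² − 3 = 2.02298 − 3 ≈ -0.977

-0.977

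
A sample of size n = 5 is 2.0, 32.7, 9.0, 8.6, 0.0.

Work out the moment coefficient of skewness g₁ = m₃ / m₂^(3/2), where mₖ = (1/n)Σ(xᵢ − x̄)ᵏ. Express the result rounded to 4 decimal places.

x̄ = (2.0 + 32.7 + 9.0 + 8.6 + 0.0) / 5 = 10.4600
deviations (xᵢ − x̄): -8.4600, 22.2400, -1.4600, -1.8600, -10.4600
Σ(xᵢ − x̄)² = 681.1920 ⇒ m₂ = 681.1920/5 = 136.23840
Σ(xᵢ − x̄)³ = 9240.8074 ⇒ m₃ = 9240.8074/5 = 1848.16147
m₂^(3/2) = 136.23840^(1.5) = 1590.19104
g₁ = m₃ / m₂^(3/2) = 1848.16147 / 1590.19104 ≈ 1.1622

1.1622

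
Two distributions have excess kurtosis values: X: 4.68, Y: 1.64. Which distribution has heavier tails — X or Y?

Higher excess kurtosis ⇒ heavier tails relative to the normal distribution.
4.68 vs 1.64: the larger is 4.68, so X has heavier tails.

X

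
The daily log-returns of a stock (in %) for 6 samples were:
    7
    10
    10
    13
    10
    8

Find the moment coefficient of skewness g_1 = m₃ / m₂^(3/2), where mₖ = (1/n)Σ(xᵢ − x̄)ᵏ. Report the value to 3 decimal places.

x̄ = (7 + 10 + 10 + 13 + 10 + 8) / 6 = 9.6667
deviations (xᵢ − x̄): -2.6667, 0.3333, 0.3333, 3.3333, 0.3333, -1.6667
Σ(xᵢ − x̄)² = 21.3333 ⇒ m₂ = 21.3333/6 = 3.55556
Σ(xᵢ − x̄)³ = 13.5556 ⇒ m₃ = 13.5556/6 = 2.25926
m₂^(3/2) = 3.55556^(1.5) = 6.70442
g_1 = m₃ / m₂^(3/2) = 2.25926 / 6.70442 ≈ 0.337

0.337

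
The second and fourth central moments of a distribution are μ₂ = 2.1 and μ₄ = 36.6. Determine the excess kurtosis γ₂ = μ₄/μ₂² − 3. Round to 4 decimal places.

μ₂² = 2.1² = 4.41000
μ₄/μ₂² = 36.6 / 4.41000 = 8.29932
γ₂ = 8.29932 − 3 ≈ 5.2993

5.2993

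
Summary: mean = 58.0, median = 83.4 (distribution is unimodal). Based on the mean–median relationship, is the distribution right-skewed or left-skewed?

left-skewed

mean − median = 58.0 − 83.4 = -25.4
mean < median ⇒ the longer tail is on the left ⇒ left-skewed (negatively skewed).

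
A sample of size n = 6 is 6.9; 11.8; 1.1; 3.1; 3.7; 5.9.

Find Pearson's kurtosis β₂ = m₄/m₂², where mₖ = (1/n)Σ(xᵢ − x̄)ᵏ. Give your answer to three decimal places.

2.501

x̄ = 5.4167
Σ(xᵢ − x̄)² = 70.1283 ⇒ m₂ = 11.68806
Σ(xᵢ − x̄)⁴ = 2049.9093 ⇒ m₄ = 341.65155
m₂² = 136.61064
β₂ = m₄/m₂² = 341.65155 / 136.61064 ≈ 2.501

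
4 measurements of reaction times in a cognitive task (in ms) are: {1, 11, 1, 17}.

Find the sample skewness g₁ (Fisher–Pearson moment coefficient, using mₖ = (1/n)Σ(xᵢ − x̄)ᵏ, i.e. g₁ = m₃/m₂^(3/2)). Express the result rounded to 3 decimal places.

0.275

x̄ = (1 + 11 + 1 + 17) / 4 = 7.5000
deviations (xᵢ − x̄): -6.5000, 3.5000, -6.5000, 9.5000
Σ(xᵢ − x̄)² = 187.0000 ⇒ m₂ = 187.0000/4 = 46.75000
Σ(xᵢ − x̄)³ = 351.0000 ⇒ m₃ = 351.0000/4 = 87.75000
m₂^(3/2) = 46.75000^(1.5) = 319.64832
g₁ = m₃ / m₂^(3/2) = 87.75000 / 319.64832 ≈ 0.275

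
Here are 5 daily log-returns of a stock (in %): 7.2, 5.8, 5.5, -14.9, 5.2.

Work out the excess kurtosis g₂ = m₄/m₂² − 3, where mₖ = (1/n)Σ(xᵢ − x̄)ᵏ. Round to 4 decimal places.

x̄ = 1.7600
Σ(xᵢ − x̄)² = 349.2920 ⇒ m₂ = 69.85840
Σ(xᵢ − x̄)⁴ = 78514.9739 ⇒ m₄ = 15702.99478
m₂² = 4880.19605
g₂ = m₄/m₂² − 3 = 3.21770 − 3 ≈ 0.2177

0.2177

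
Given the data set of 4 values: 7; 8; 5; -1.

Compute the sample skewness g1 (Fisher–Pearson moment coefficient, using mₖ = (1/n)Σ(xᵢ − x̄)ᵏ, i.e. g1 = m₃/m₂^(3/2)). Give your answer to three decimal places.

-0.848

x̄ = (7 + 8 + 5 - 1) / 4 = 4.7500
deviations (xᵢ − x̄): 2.2500, 3.2500, 0.2500, -5.7500
Σ(xᵢ − x̄)² = 48.7500 ⇒ m₂ = 48.7500/4 = 12.18750
Σ(xᵢ − x̄)³ = -144.3750 ⇒ m₃ = -144.3750/4 = -36.09375
m₂^(3/2) = 12.18750^(1.5) = 42.54729
g1 = m₃ / m₂^(3/2) = -36.09375 / 42.54729 ≈ -0.848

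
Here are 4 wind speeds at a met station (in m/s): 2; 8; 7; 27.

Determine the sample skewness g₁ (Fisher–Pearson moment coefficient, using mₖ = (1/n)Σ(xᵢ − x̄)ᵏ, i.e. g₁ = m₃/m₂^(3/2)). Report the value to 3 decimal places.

x̄ = (2 + 8 + 7 + 27) / 4 = 11.0000
deviations (xᵢ − x̄): -9.0000, -3.0000, -4.0000, 16.0000
Σ(xᵢ − x̄)² = 362.0000 ⇒ m₂ = 362.0000/4 = 90.50000
Σ(xᵢ − x̄)³ = 3276.0000 ⇒ m₃ = 3276.0000/4 = 819.00000
m₂^(3/2) = 90.50000^(1.5) = 860.93997
g₁ = m₃ / m₂^(3/2) = 819.00000 / 860.93997 ≈ 0.951

0.951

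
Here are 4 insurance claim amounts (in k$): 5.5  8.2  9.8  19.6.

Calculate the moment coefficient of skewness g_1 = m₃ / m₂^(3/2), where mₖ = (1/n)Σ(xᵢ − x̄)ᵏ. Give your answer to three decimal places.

x̄ = (5.5 + 8.2 + 9.8 + 19.6) / 4 = 10.7750
deviations (xᵢ − x̄): -5.2750, -2.5750, -0.9750, 8.8250
Σ(xᵢ − x̄)² = 113.2875 ⇒ m₂ = 113.2875/4 = 28.32188
Σ(xᵢ − x̄)³ = 522.5156 ⇒ m₃ = 522.5156/4 = 130.62891
m₂^(3/2) = 28.32188^(1.5) = 150.72421
g_1 = m₃ / m₂^(3/2) = 130.62891 / 150.72421 ≈ 0.867

0.867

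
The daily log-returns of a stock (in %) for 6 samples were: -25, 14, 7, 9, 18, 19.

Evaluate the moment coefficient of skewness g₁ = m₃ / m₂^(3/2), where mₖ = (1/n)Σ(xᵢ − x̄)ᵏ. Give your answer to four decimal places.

x̄ = (-25 + 14 + 7 + 9 + 18 + 19) / 6 = 7.0000
deviations (xᵢ − x̄): -32.0000, 7.0000, 0.0000, 2.0000, 11.0000, 12.0000
Σ(xᵢ − x̄)² = 1342.0000 ⇒ m₂ = 1342.0000/6 = 223.66667
Σ(xᵢ − x̄)³ = -29358.0000 ⇒ m₃ = -29358.0000/6 = -4893.00000
m₂^(3/2) = 223.66667^(1.5) = 3345.04449
g₁ = m₃ / m₂^(3/2) = -4893.00000 / 3345.04449 ≈ -1.4628

-1.4628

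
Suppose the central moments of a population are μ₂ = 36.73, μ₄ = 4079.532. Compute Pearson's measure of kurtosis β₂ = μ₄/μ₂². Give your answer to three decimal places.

3.024

μ₂² = 36.73² = 1349.09290
μ₄/μ₂² = 4079.532 / 1349.09290 = 3.02391
β₂ ≈ 3.024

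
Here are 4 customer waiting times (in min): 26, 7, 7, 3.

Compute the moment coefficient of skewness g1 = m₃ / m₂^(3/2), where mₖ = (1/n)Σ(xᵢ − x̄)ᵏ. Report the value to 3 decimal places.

x̄ = (26 + 7 + 7 + 3) / 4 = 10.7500
deviations (xᵢ − x̄): 15.2500, -3.7500, -3.7500, -7.7500
Σ(xᵢ − x̄)² = 320.7500 ⇒ m₂ = 320.7500/4 = 80.18750
Σ(xᵢ − x̄)³ = 2975.6250 ⇒ m₃ = 2975.6250/4 = 743.90625
m₂^(3/2) = 80.18750^(1.5) = 718.05880
g1 = m₃ / m₂^(3/2) = 743.90625 / 718.05880 ≈ 1.036

1.036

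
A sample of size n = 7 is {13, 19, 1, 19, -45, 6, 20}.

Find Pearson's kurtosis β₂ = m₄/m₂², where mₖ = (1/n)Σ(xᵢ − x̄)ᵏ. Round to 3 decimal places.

4.280

x̄ = 4.7143
Σ(xᵢ − x̄)² = 3197.4286 ⇒ m₂ = 456.77551
Σ(xᵢ − x̄)⁴ = 6251161.3703 ⇒ m₄ = 893023.05289
m₂² = 208643.86672
β₂ = m₄/m₂² = 893023.05289 / 208643.86672 ≈ 4.280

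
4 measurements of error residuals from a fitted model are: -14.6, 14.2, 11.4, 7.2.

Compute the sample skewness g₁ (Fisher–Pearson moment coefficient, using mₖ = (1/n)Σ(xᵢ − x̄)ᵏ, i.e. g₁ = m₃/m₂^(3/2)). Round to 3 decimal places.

x̄ = (-14.6 + 14.2 + 11.4 + 7.2) / 4 = 4.5500
deviations (xᵢ − x̄): -19.1500, 9.6500, 6.8500, 2.6500
Σ(xᵢ − x̄)² = 513.7900 ⇒ m₂ = 513.7900/4 = 128.44750
Σ(xᵢ − x̄)³ = -5784.0750 ⇒ m₃ = -5784.0750/4 = -1446.01875
m₂^(3/2) = 128.44750^(1.5) = 1455.75565
g₁ = m₃ / m₂^(3/2) = -1446.01875 / 1455.75565 ≈ -0.993

-0.993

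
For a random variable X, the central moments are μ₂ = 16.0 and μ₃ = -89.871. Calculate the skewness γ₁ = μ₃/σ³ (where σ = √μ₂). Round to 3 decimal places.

-1.404

σ = √μ₂ = √16.0 = 4.00000
σ³ = μ₂^(3/2) = 64.00000
γ₁ = μ₃/σ³ = -89.871 / 64.00000 ≈ -1.404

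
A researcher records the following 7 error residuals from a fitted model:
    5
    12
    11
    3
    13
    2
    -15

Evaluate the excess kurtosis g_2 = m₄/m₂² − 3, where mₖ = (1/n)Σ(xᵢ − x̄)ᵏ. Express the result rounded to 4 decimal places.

x̄ = 4.4286
Σ(xᵢ − x̄)² = 559.7143 ⇒ m₂ = 79.95918
Σ(xᵢ − x̄)⁴ = 153071.1079 ⇒ m₄ = 21867.30112
m₂² = 6393.47105
g_2 = m₄/m₂² − 3 = 3.42025 − 3 ≈ 0.4203

0.4203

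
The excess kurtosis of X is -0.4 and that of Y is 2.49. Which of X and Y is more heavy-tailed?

Y

Higher excess kurtosis ⇒ heavier tails relative to the normal distribution.
-0.4 vs 2.49: the larger is 2.49, so Y has heavier tails. (Y is leptokurtic — heavier-than-normal tails; the other is platykurtic.)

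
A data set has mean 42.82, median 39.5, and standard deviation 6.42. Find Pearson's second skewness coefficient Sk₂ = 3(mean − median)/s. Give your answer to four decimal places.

1.5514

Sk₂ = 3(42.82 − 39.5) / 6.42 = 3 × 3.3200 / 6.42
    = 9.9600 / 6.42 ≈ 1.5514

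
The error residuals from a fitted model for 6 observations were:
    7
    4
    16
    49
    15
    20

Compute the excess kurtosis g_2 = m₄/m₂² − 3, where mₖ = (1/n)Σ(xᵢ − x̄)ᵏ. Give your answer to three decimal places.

x̄ = 18.5000
Σ(xᵢ − x̄)² = 1293.5000 ⇒ m₂ = 215.58333
Σ(xᵢ − x̄)⁴ = 927254.3750 ⇒ m₄ = 154542.39583
m₂² = 46476.17361
g_2 = m₄/m₂² − 3 = 3.32520 − 3 ≈ 0.325

0.325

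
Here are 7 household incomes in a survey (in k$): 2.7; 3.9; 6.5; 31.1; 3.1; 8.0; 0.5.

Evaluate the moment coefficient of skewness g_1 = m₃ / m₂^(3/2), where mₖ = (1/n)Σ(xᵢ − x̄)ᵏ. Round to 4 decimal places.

x̄ = (2.7 + 3.9 + 6.5 + 31.1 + 3.1 + 8.0 + 0.5) / 7 = 7.9714
deviations (xᵢ − x̄): -5.2714, -4.0714, -1.4714, 23.1286, -4.8714, 0.0286, -7.4714
Σ(xᵢ − x̄)² = 661.0143 ⇒ m₂ = 661.0143/7 = 94.43061
Σ(xᵢ − x̄)³ = 11622.3525 ⇒ m₃ = 11622.3525/7 = 1660.33608
m₂^(3/2) = 94.43061^(1.5) = 917.63339
g_1 = m₃ / m₂^(3/2) = 1660.33608 / 917.63339 ≈ 1.8094

1.8094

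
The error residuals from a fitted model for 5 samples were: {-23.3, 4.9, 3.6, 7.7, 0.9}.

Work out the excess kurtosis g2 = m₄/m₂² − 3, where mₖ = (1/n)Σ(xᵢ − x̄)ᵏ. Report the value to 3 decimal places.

0.067

x̄ = -1.2400
Σ(xᵢ − x̄)² = 632.2720 ⇒ m₂ = 126.45440
Σ(xᵢ − x̄)⁴ = 245200.7666 ⇒ m₄ = 49040.15331
m₂² = 15990.71528
g2 = m₄/m₂² − 3 = 3.06679 − 3 ≈ 0.067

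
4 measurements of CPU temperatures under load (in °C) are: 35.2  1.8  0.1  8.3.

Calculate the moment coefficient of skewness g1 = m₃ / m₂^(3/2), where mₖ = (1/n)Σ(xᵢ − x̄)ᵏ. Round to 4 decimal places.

x̄ = (35.2 + 1.8 + 0.1 + 8.3) / 4 = 11.3500
deviations (xᵢ − x̄): 23.8500, -9.5500, -11.2500, -3.0500
Σ(xᵢ − x̄)² = 795.8900 ⇒ m₂ = 795.8900/4 = 198.97250
Σ(xᵢ − x̄)³ = 11243.2320 ⇒ m₃ = 11243.2320/4 = 2810.80800
m₂^(3/2) = 198.97250^(1.5) = 2806.65858
g1 = m₃ / m₂^(3/2) = 2810.80800 / 2806.65858 ≈ 1.0015

1.0015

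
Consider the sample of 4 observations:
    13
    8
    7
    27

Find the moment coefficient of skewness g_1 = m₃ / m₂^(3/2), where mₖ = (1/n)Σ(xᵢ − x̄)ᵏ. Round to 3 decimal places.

0.899

x̄ = (13 + 8 + 7 + 27) / 4 = 13.7500
deviations (xᵢ − x̄): -0.7500, -5.7500, -6.7500, 13.2500
Σ(xᵢ − x̄)² = 254.7500 ⇒ m₂ = 254.7500/4 = 63.68750
Σ(xᵢ − x̄)³ = 1828.1250 ⇒ m₃ = 1828.1250/4 = 457.03125
m₂^(3/2) = 63.68750^(1.5) = 508.25458
g_1 = m₃ / m₂^(3/2) = 457.03125 / 508.25458 ≈ 0.899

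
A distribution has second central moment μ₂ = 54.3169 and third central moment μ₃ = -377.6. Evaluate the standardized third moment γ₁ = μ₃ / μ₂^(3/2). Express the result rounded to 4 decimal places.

σ = √μ₂ = √54.3169 = 7.37000
σ³ = μ₂^(3/2) = 400.31555
γ₁ = μ₃/σ³ = -377.6 / 400.31555 ≈ -0.9433

-0.9433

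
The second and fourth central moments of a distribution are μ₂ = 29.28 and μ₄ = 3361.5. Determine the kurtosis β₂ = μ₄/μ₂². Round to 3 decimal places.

μ₂² = 29.28² = 857.31840
μ₄/μ₂² = 3361.5 / 857.31840 = 3.92095
β₂ ≈ 3.921

3.921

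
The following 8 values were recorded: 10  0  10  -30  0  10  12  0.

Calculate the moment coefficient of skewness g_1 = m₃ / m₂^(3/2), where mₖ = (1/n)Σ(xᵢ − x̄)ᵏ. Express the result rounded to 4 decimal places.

x̄ = (10 + 0 + 10 - 30 + 0 + 10 + 12 + 0) / 8 = 1.5000
deviations (xᵢ − x̄): 8.5000, -1.5000, 8.5000, -31.5000, -1.5000, 8.5000, 10.5000, -1.5000
Σ(xᵢ − x̄)² = 1326.0000 ⇒ m₂ = 1326.0000/8 = 165.75000
Σ(xᵢ − x̄)³ = -28266.0000 ⇒ m₃ = -28266.0000/8 = -3533.25000
m₂^(3/2) = 165.75000^(1.5) = 2133.93067
g_1 = m₃ / m₂^(3/2) = -3533.25000 / 2133.93067 ≈ -1.6557

-1.6557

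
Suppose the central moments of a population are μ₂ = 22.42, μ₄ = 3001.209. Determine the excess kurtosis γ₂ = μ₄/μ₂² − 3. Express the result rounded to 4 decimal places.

μ₂² = 22.42² = 502.65640
μ₄/μ₂² = 3001.209 / 502.65640 = 5.97070
γ₂ = 5.97070 − 3 ≈ 2.9707

2.9707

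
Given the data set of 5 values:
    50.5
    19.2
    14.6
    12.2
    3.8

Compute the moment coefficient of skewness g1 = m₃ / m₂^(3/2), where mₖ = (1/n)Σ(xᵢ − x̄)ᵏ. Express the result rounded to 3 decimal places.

x̄ = (50.5 + 19.2 + 14.6 + 12.2 + 3.8) / 5 = 20.0600
deviations (xᵢ − x̄): 30.4400, -0.8600, -5.4600, -7.8600, -16.2600
Σ(xᵢ − x̄)² = 1283.3120 ⇒ m₂ = 1283.3120/5 = 256.66240
Σ(xᵢ − x̄)³ = 23257.5718 ⇒ m₃ = 23257.5718/5 = 4651.51435
m₂^(3/2) = 256.66240^(1.5) = 4111.90788
g1 = m₃ / m₂^(3/2) = 4651.51435 / 4111.90788 ≈ 1.131

1.131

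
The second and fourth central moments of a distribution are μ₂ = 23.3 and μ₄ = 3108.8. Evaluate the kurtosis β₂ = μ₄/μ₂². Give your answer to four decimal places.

μ₂² = 23.3² = 542.89000
μ₄/μ₂² = 3108.8 / 542.89000 = 5.72639
β₂ ≈ 5.7264

5.7264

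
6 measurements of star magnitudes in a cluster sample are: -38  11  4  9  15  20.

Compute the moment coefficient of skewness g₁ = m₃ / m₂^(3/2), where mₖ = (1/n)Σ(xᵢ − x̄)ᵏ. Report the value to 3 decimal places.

-1.526

x̄ = (-38 + 11 + 4 + 9 + 15 + 20) / 6 = 3.5000
deviations (xᵢ − x̄): -41.5000, 7.5000, 0.5000, 5.5000, 11.5000, 16.5000
Σ(xᵢ − x̄)² = 2213.5000 ⇒ m₂ = 2213.5000/6 = 368.91667
Σ(xᵢ − x̄)³ = -64872.0000 ⇒ m₃ = -64872.0000/6 = -10812.00000
m₂^(3/2) = 368.91667^(1.5) = 7085.85749
g₁ = m₃ / m₂^(3/2) = -10812.00000 / 7085.85749 ≈ -1.526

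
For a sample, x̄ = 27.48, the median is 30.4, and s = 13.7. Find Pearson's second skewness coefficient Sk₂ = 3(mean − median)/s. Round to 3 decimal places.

Sk₂ = 3(27.48 − 30.4) / 13.7 = 3 × -2.9200 / 13.7
    = -8.7600 / 13.7 ≈ -0.639

-0.639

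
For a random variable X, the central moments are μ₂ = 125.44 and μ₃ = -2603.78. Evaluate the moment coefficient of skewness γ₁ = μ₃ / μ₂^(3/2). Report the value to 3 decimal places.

-1.853

σ = √μ₂ = √125.44 = 11.20000
σ³ = μ₂^(3/2) = 1404.92800
γ₁ = μ₃/σ³ = -2603.78 / 1404.92800 ≈ -1.853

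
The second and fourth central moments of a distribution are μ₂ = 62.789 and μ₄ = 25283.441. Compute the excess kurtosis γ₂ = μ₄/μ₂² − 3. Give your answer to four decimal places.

3.4131

μ₂² = 62.789² = 3942.45852
μ₄/μ₂² = 25283.441 / 3942.45852 = 6.41312
γ₂ = 6.41312 − 3 ≈ 3.4131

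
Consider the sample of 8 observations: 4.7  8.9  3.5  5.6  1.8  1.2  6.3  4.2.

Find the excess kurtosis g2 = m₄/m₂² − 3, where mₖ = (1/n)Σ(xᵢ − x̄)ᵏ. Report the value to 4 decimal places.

x̄ = 4.5250
Σ(xᵢ − x̄)² = 43.1150 ⇒ m₂ = 5.38938
Σ(xᵢ − x̄)⁴ = 556.1081 ⇒ m₄ = 69.51351
m₂² = 29.04536
g2 = m₄/m₂² − 3 = 2.39327 − 3 ≈ -0.6067

-0.6067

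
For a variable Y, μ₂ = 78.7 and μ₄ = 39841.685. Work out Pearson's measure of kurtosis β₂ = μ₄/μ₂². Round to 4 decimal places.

6.4326

μ₂² = 78.7² = 6193.69000
μ₄/μ₂² = 39841.685 / 6193.69000 = 6.43262
β₂ ≈ 6.4326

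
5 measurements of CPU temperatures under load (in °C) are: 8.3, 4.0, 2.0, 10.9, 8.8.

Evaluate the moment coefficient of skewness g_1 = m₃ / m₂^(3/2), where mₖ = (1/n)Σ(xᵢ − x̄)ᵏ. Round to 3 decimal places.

x̄ = (8.3 + 4.0 + 2.0 + 10.9 + 8.8) / 5 = 6.8000
deviations (xᵢ − x̄): 1.5000, -2.8000, -4.8000, 4.1000, 2.0000
Σ(xᵢ − x̄)² = 53.9400 ⇒ m₂ = 53.9400/5 = 10.78800
Σ(xᵢ − x̄)³ = -52.2480 ⇒ m₃ = -52.2480/5 = -10.44960
m₂^(3/2) = 10.78800^(1.5) = 35.43328
g_1 = m₃ / m₂^(3/2) = -10.44960 / 35.43328 ≈ -0.295

-0.295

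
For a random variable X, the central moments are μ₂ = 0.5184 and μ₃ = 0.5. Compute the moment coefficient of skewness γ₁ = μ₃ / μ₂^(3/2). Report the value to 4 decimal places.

σ = √μ₂ = √0.5184 = 0.72000
σ³ = μ₂^(3/2) = 0.37325
γ₁ = μ₃/σ³ = 0.5 / 0.37325 ≈ 1.3396

1.3396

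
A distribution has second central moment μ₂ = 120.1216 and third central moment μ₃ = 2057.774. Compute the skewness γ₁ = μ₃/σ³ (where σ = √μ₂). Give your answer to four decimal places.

1.5630

σ = √μ₂ = √120.1216 = 10.96000
σ³ = μ₂^(3/2) = 1316.53274
γ₁ = μ₃/σ³ = 2057.774 / 1316.53274 ≈ 1.5630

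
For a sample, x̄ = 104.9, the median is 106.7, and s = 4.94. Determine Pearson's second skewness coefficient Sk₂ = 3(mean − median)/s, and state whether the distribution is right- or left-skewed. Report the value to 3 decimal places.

Sk₂ = 3(104.9 − 106.7) / 4.94 = 3 × -1.8000 / 4.94
    = -5.4000 / 4.94 ≈ -1.093
Sk₂ < 0 ⇒ mean < median ⇒ left-skewed (negative skew).

-1.093, left-skewed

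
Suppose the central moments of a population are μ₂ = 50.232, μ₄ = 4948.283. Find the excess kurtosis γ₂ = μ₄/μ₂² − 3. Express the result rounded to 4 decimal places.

μ₂² = 50.232² = 2523.25382
μ₄/μ₂² = 4948.283 / 2523.25382 = 1.96107
γ₂ = 1.96107 − 3 ≈ -1.0389

-1.0389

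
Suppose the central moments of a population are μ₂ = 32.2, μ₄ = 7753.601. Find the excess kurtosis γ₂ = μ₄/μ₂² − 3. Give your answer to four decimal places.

4.4781

μ₂² = 32.2² = 1036.84000
μ₄/μ₂² = 7753.601 / 1036.84000 = 7.47811
γ₂ = 7.47811 − 3 ≈ 4.4781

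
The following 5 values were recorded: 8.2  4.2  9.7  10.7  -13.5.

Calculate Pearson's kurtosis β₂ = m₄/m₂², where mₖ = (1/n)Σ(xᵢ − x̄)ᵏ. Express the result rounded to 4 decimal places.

2.9363

x̄ = 3.8600
Σ(xᵢ − x̄)² = 401.2120 ⇒ m₂ = 80.24240
Σ(xᵢ − x̄)⁴ = 94530.5133 ⇒ m₄ = 18906.10266
m₂² = 6438.84276
β₂ = m₄/m₂² = 18906.10266 / 6438.84276 ≈ 2.9363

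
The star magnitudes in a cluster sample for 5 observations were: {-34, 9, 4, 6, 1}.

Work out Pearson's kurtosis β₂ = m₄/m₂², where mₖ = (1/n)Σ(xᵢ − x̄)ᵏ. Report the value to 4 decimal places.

3.1170

x̄ = -2.8000
Σ(xᵢ − x̄)² = 1250.8000 ⇒ m₂ = 250.16000
Σ(xᵢ − x̄)⁴ = 975316.8160 ⇒ m₄ = 195063.36320
m₂² = 62580.02560
β₂ = m₄/m₂² = 195063.36320 / 62580.02560 ≈ 3.1170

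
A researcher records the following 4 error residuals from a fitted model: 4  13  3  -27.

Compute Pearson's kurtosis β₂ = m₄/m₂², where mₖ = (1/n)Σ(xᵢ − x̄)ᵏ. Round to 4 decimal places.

x̄ = -1.7500
Σ(xᵢ − x̄)² = 910.7500 ⇒ m₂ = 227.68750
Σ(xᵢ − x̄)⁴ = 455421.5781 ⇒ m₄ = 113855.39453
m₂² = 51841.59766
β₂ = m₄/m₂² = 113855.39453 / 51841.59766 ≈ 2.1962

2.1962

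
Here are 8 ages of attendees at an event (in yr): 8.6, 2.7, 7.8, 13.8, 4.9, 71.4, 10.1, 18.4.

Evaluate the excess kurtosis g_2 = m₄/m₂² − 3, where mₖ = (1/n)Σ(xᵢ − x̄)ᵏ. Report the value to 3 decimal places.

2.605

x̄ = 17.2125
Σ(xᵢ − x̄)² = 3524.9088 ⇒ m₂ = 440.61359
Σ(xᵢ − x̄)⁴ = 8705157.8239 ⇒ m₄ = 1088144.72798
m₂² = 194140.33900
g_2 = m₄/m₂² − 3 = 5.60494 − 3 ≈ 2.605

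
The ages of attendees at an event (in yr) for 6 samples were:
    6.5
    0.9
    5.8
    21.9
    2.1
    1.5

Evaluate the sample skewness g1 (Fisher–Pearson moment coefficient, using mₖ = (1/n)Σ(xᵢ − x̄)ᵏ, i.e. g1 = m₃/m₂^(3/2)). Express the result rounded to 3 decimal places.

x̄ = (6.5 + 0.9 + 5.8 + 21.9 + 2.1 + 1.5) / 6 = 6.4500
deviations (xᵢ − x̄): 0.0500, -5.5500, -0.6500, 15.4500, -4.3500, -4.9500
Σ(xᵢ − x̄)² = 313.3550 ⇒ m₂ = 313.3550/6 = 52.22583
Σ(xᵢ − x̄)³ = 3313.1250 ⇒ m₃ = 3313.1250/6 = 552.18750
m₂^(3/2) = 52.22583^(1.5) = 377.42274
g1 = m₃ / m₂^(3/2) = 552.18750 / 377.42274 ≈ 1.463

1.463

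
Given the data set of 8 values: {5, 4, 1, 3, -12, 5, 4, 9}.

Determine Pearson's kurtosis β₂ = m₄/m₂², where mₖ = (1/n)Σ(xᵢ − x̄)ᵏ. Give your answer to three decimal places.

4.842

x̄ = 2.3750
Σ(xᵢ − x̄)² = 271.8750 ⇒ m₂ = 33.98438
Σ(xᵢ − x̄)⁴ = 44739.3691 ⇒ m₄ = 5592.42114
m₂² = 1154.93774
β₂ = m₄/m₂² = 5592.42114 / 1154.93774 ≈ 4.842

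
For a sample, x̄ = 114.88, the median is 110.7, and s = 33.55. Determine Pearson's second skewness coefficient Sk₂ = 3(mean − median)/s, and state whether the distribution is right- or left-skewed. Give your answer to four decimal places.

Sk₂ = 3(114.88 − 110.7) / 33.55 = 3 × 4.1800 / 33.55
    = 12.5400 / 33.55 ≈ 0.3738
Sk₂ > 0 ⇒ mean > median ⇒ right-skewed (positive skew).

0.3738, right-skewed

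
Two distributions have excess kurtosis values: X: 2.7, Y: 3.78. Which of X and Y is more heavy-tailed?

Higher excess kurtosis ⇒ heavier tails relative to the normal distribution.
2.7 vs 3.78: the larger is 3.78, so Y has heavier tails.

Y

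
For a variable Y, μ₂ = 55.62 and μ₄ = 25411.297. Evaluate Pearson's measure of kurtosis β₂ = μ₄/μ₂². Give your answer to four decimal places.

μ₂² = 55.62² = 3093.58440
μ₄/μ₂² = 25411.297 / 3093.58440 = 8.21419
β₂ ≈ 8.2142

8.2142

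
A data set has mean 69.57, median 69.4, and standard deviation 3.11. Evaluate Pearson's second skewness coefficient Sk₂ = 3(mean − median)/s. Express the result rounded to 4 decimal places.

Sk₂ = 3(69.57 − 69.4) / 3.11 = 3 × 0.1700 / 3.11
    = 0.5100 / 3.11 ≈ 0.1640

0.1640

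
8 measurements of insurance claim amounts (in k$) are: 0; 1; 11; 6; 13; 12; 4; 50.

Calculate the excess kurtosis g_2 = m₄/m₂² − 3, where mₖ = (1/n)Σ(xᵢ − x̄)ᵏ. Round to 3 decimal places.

x̄ = 12.1250
Σ(xᵢ − x̄)² = 1810.8750 ⇒ m₂ = 226.35938
Σ(xᵢ − x̄)⁴ = 2100534.2754 ⇒ m₄ = 262566.78442
m₂² = 51238.56665
g_2 = m₄/m₂² − 3 = 5.12440 − 3 ≈ 2.124

2.124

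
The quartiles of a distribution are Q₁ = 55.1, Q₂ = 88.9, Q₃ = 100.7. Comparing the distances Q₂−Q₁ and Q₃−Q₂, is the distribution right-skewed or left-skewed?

Q₂ − Q₁ = 33.8;  Q₃ − Q₂ = 11.8
Q₂ − Q₁ > Q₃ − Q₂ ⇒ the lower half is more spread out ⇒ left-skewed.

left-skewed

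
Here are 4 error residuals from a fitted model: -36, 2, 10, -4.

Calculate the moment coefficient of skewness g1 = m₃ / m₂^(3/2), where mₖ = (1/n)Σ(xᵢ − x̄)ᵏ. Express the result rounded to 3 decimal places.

x̄ = (-36 + 2 + 10 - 4) / 4 = -7.0000
deviations (xᵢ − x̄): -29.0000, 9.0000, 17.0000, 3.0000
Σ(xᵢ − x̄)² = 1220.0000 ⇒ m₂ = 1220.0000/4 = 305.00000
Σ(xᵢ − x̄)³ = -18720.0000 ⇒ m₃ = -18720.0000/4 = -4680.00000
m₂^(3/2) = 305.00000^(1.5) = 5326.59600
g1 = m₃ / m₂^(3/2) = -4680.00000 / 5326.59600 ≈ -0.879

-0.879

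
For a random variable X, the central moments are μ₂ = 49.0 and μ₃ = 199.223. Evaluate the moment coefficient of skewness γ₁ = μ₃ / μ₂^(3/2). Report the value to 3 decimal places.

0.581

σ = √μ₂ = √49.0 = 7.00000
σ³ = μ₂^(3/2) = 343.00000
γ₁ = μ₃/σ³ = 199.223 / 343.00000 ≈ 0.581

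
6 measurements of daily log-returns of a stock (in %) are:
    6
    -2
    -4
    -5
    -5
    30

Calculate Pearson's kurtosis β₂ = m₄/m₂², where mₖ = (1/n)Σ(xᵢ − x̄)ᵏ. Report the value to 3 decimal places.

x̄ = 3.3333
Σ(xᵢ − x̄)² = 939.3333 ⇒ m₂ = 156.55556
Σ(xᵢ − x̄)⁴ = 519075.7778 ⇒ m₄ = 86512.62963
m₂² = 24509.64198
β₂ = m₄/m₂² = 86512.62963 / 24509.64198 ≈ 3.530

3.530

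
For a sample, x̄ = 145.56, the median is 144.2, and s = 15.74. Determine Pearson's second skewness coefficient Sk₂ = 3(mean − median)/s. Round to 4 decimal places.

0.2592

Sk₂ = 3(145.56 − 144.2) / 15.74 = 3 × 1.3600 / 15.74
    = 4.0800 / 15.74 ≈ 0.2592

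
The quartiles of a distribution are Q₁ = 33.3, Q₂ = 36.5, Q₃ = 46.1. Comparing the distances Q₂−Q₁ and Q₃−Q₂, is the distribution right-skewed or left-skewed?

right-skewed

Q₂ − Q₁ = 3.2;  Q₃ − Q₂ = 9.6
Q₃ − Q₂ > Q₂ − Q₁ ⇒ the upper half is more spread out ⇒ right-skewed.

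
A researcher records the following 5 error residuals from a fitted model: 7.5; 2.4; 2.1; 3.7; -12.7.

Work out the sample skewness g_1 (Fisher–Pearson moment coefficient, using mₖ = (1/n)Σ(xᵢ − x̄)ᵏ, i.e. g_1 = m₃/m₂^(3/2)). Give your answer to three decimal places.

-1.197

x̄ = (7.5 + 2.4 + 2.1 + 3.7 - 12.7) / 5 = 0.6000
deviations (xᵢ − x̄): 6.9000, 1.8000, 1.5000, 3.1000, -13.3000
Σ(xᵢ − x̄)² = 239.6000 ⇒ m₂ = 239.6000/5 = 47.92000
Σ(xᵢ − x̄)³ = -1985.1300 ⇒ m₃ = -1985.1300/5 = -397.02600
m₂^(3/2) = 47.92000^(1.5) = 331.72272
g_1 = m₃ / m₂^(3/2) = -397.02600 / 331.72272 ≈ -1.197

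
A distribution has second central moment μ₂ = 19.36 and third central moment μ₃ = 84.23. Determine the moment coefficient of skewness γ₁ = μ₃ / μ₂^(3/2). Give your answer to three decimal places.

0.989

σ = √μ₂ = √19.36 = 4.40000
σ³ = μ₂^(3/2) = 85.18400
γ₁ = μ₃/σ³ = 84.23 / 85.18400 ≈ 0.989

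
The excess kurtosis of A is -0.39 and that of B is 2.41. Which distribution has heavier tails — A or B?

B

Higher excess kurtosis ⇒ heavier tails relative to the normal distribution.
-0.39 vs 2.41: the larger is 2.41, so B has heavier tails. (B is leptokurtic — heavier-than-normal tails; the other is platykurtic.)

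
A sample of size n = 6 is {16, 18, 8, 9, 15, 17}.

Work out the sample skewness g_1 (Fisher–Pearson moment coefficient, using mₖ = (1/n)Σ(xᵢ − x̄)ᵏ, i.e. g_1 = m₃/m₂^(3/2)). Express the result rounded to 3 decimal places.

-0.553

x̄ = (16 + 18 + 8 + 9 + 15 + 17) / 6 = 13.8333
deviations (xᵢ − x̄): 2.1667, 4.1667, -5.8333, -4.8333, 1.1667, 3.1667
Σ(xᵢ − x̄)² = 90.8333 ⇒ m₂ = 90.8333/6 = 15.13889
Σ(xᵢ − x̄)³ = -195.5556 ⇒ m₃ = -195.5556/6 = -32.59259
m₂^(3/2) = 15.13889^(1.5) = 58.90349
g_1 = m₃ / m₂^(3/2) = -32.59259 / 58.90349 ≈ -0.553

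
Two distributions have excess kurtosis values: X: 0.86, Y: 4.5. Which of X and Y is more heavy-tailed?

Y

Higher excess kurtosis ⇒ heavier tails relative to the normal distribution.
0.86 vs 4.5: the larger is 4.5, so Y has heavier tails.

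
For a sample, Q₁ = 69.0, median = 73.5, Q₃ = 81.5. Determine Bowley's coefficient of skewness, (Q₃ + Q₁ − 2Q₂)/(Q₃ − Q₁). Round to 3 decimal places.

numerator: Q₃ + Q₁ − 2Q₂ = 81.5 + 69.0 − 2×73.5 = 3.5000
denominator: Q₃ − Q₁ = 81.5 − 69.0 = 12.5000
Bowley skewness = 3.5000 / 12.5000 ≈ 0.280

0.280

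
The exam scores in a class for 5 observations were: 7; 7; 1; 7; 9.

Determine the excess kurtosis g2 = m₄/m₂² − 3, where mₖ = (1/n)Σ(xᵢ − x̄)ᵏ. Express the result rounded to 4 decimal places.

x̄ = 6.2000
Σ(xᵢ − x̄)² = 36.8000 ⇒ m₂ = 7.36000
Σ(xᵢ − x̄)⁴ = 793.8560 ⇒ m₄ = 158.77120
m₂² = 54.16960
g2 = m₄/m₂² − 3 = 2.93100 − 3 ≈ -0.0690

-0.0690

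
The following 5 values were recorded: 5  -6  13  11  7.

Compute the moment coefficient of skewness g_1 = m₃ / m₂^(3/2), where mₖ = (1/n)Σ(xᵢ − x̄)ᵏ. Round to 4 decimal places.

x̄ = (5 - 6 + 13 + 11 + 7) / 5 = 6.0000
deviations (xᵢ − x̄): -1.0000, -12.0000, 7.0000, 5.0000, 1.0000
Σ(xᵢ − x̄)² = 220.0000 ⇒ m₂ = 220.0000/5 = 44.00000
Σ(xᵢ − x̄)³ = -1260.0000 ⇒ m₃ = -1260.0000/5 = -252.00000
m₂^(3/2) = 44.00000^(1.5) = 291.86298
g_1 = m₃ / m₂^(3/2) = -252.00000 / 291.86298 ≈ -0.8634

-0.8634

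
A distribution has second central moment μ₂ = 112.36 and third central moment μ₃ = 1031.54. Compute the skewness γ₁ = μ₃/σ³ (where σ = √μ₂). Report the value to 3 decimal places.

0.866

σ = √μ₂ = √112.36 = 10.60000
σ³ = μ₂^(3/2) = 1191.01600
γ₁ = μ₃/σ³ = 1031.54 / 1191.01600 ≈ 0.866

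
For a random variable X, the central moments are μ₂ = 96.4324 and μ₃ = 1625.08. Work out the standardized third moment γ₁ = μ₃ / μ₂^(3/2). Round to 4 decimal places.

1.7161

σ = √μ₂ = √96.4324 = 9.82000
σ³ = μ₂^(3/2) = 946.96617
γ₁ = μ₃/σ³ = 1625.08 / 946.96617 ≈ 1.7161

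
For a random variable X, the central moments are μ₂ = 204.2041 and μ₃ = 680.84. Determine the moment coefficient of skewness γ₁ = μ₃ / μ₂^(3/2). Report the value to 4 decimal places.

0.2333

σ = √μ₂ = √204.2041 = 14.29000
σ³ = μ₂^(3/2) = 2918.07659
γ₁ = μ₃/σ³ = 680.84 / 2918.07659 ≈ 0.2333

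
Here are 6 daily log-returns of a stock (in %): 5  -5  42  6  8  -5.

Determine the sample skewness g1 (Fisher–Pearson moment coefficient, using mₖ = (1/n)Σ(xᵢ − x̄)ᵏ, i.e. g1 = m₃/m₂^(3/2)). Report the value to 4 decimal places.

x̄ = (5 - 5 + 42 + 6 + 8 - 5) / 6 = 8.5000
deviations (xᵢ − x̄): -3.5000, -13.5000, 33.5000, -2.5000, -0.5000, -13.5000
Σ(xᵢ − x̄)² = 1505.5000 ⇒ m₂ = 1505.5000/6 = 250.91667
Σ(xᵢ − x̄)³ = 32616.0000 ⇒ m₃ = 32616.0000/6 = 5436.00000
m₂^(3/2) = 250.91667^(1.5) = 3974.60765
g1 = m₃ / m₂^(3/2) = 5436.00000 / 3974.60765 ≈ 1.3677

1.3677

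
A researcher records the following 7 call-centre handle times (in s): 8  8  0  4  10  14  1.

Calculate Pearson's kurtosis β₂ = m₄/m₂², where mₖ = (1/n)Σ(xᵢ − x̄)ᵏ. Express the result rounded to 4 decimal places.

1.8467

x̄ = 6.4286
Σ(xᵢ − x̄)² = 151.7143 ⇒ m₂ = 21.67347
Σ(xᵢ − x̄)⁴ = 6072.3324 ⇒ m₄ = 867.47605
m₂² = 469.73928
β₂ = m₄/m₂² = 867.47605 / 469.73928 ≈ 1.8467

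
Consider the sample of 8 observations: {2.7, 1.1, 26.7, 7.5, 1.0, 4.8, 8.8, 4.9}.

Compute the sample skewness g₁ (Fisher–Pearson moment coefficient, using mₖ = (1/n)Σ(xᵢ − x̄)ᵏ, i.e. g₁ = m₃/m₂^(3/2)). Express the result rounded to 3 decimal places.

x̄ = (2.7 + 1.1 + 26.7 + 7.5 + 1.0 + 4.8 + 8.8 + 4.9) / 8 = 7.1875
deviations (xᵢ − x̄): -4.4875, -6.0875, 19.5125, 0.3125, -6.1875, -2.3875, 1.6125, -2.2875
Σ(xᵢ − x̄)² = 489.8488 ⇒ m₂ = 489.8488/8 = 61.23109
Σ(xᵢ − x̄)³ = 6854.9423 ⇒ m₃ = 6854.9423/8 = 856.86779
m₂^(3/2) = 61.23109^(1.5) = 479.13514
g₁ = m₃ / m₂^(3/2) = 856.86779 / 479.13514 ≈ 1.788

1.788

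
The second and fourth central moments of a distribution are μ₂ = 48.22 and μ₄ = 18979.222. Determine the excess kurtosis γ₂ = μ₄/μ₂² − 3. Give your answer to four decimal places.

5.1625

μ₂² = 48.22² = 2325.16840
μ₄/μ₂² = 18979.222 / 2325.16840 = 8.16252
γ₂ = 8.16252 − 3 ≈ 5.1625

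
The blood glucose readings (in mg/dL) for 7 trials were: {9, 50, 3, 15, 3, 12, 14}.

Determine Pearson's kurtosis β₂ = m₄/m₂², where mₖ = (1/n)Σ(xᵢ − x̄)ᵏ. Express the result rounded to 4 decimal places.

x̄ = 15.1429
Σ(xᵢ − x̄)² = 1558.8571 ⇒ m₂ = 222.69388
Σ(xᵢ − x̄)⁴ = 1521280.1749 ⇒ m₄ = 217325.73928
m₂² = 49592.56310
β₂ = m₄/m₂² = 217325.73928 / 49592.56310 ≈ 4.3822

4.3822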